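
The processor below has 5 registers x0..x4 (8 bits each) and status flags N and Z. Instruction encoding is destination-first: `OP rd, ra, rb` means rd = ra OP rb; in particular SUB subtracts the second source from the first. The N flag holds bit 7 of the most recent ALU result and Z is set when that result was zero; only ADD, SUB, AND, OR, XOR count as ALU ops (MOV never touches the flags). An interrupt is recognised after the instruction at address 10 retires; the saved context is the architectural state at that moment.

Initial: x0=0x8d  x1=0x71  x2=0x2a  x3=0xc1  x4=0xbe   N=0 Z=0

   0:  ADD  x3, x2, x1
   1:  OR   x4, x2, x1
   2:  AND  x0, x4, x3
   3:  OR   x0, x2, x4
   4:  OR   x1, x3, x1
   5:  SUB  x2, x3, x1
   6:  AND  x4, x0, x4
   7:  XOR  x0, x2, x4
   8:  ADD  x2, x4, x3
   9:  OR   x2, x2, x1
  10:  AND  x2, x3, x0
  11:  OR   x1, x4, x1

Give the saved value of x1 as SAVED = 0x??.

SAVED = 0xfb

after  0: x0=0x8d x1=0x71 x2=0x2a x3=0x9b x4=0xbe  N=1 Z=0
after  1: x0=0x8d x1=0x71 x2=0x2a x3=0x9b x4=0x7b  N=0 Z=0
after  2: x0=0x1b x1=0x71 x2=0x2a x3=0x9b x4=0x7b  N=0 Z=0
after  3: x0=0x7b x1=0x71 x2=0x2a x3=0x9b x4=0x7b  N=0 Z=0
after  4: x0=0x7b x1=0xfb x2=0x2a x3=0x9b x4=0x7b  N=1 Z=0
after  5: x0=0x7b x1=0xfb x2=0xa0 x3=0x9b x4=0x7b  N=1 Z=0
after  6: x0=0x7b x1=0xfb x2=0xa0 x3=0x9b x4=0x7b  N=0 Z=0
after  7: x0=0xdb x1=0xfb x2=0xa0 x3=0x9b x4=0x7b  N=1 Z=0
after  8: x0=0xdb x1=0xfb x2=0x16 x3=0x9b x4=0x7b  N=0 Z=0
after  9: x0=0xdb x1=0xfb x2=0xff x3=0x9b x4=0x7b  N=1 Z=0
after 10: x0=0xdb x1=0xfb x2=0x9b x3=0x9b x4=0x7b  N=1 Z=0
-- IRQ taken; context saved, return-PC = 11 --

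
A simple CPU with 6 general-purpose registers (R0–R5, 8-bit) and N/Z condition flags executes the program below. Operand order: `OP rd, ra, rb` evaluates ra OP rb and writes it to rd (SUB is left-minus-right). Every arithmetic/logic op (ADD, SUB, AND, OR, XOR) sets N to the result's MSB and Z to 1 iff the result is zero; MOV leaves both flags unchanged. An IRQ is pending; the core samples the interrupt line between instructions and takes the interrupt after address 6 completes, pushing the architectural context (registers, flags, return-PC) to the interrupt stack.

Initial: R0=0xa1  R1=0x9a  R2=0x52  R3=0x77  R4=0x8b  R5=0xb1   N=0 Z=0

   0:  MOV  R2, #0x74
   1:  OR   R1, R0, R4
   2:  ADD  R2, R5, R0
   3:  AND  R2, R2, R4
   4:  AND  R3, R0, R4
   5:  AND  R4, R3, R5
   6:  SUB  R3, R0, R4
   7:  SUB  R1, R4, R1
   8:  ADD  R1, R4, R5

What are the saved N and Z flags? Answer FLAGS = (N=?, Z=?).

FLAGS = (N=0, Z=0)

after  0: R0=0xa1 R1=0x9a R2=0x74 R3=0x77 R4=0x8b R5=0xb1  N=0 Z=0
after  1: R0=0xa1 R1=0xab R2=0x74 R3=0x77 R4=0x8b R5=0xb1  N=1 Z=0
after  2: R0=0xa1 R1=0xab R2=0x52 R3=0x77 R4=0x8b R5=0xb1  N=0 Z=0
after  3: R0=0xa1 R1=0xab R2=0x02 R3=0x77 R4=0x8b R5=0xb1  N=0 Z=0
after  4: R0=0xa1 R1=0xab R2=0x02 R3=0x81 R4=0x8b R5=0xb1  N=1 Z=0
after  5: R0=0xa1 R1=0xab R2=0x02 R3=0x81 R4=0x81 R5=0xb1  N=1 Z=0
after  6: R0=0xa1 R1=0xab R2=0x02 R3=0x20 R4=0x81 R5=0xb1  N=0 Z=0
-- IRQ taken; context saved, return-PC = 7 --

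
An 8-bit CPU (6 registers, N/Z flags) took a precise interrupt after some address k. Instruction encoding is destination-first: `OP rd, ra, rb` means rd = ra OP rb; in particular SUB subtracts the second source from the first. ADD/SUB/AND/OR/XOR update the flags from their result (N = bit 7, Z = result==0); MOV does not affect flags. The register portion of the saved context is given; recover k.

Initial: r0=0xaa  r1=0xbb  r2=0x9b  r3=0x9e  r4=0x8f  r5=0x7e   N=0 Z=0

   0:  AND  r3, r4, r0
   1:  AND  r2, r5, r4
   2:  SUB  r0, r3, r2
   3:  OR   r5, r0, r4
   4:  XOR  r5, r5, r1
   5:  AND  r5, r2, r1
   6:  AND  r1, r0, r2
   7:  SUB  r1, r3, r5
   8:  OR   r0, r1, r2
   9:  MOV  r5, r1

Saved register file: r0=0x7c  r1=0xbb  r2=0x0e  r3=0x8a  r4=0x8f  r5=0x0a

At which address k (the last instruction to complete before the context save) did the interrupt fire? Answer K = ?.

after  0: r0=0xaa r1=0xbb r2=0x9b r3=0x8a r4=0x8f r5=0x7e  N=1 Z=0
after  1: r0=0xaa r1=0xbb r2=0x0e r3=0x8a r4=0x8f r5=0x7e  N=0 Z=0
after  2: r0=0x7c r1=0xbb r2=0x0e r3=0x8a r4=0x8f r5=0x7e  N=0 Z=0
after  3: r0=0x7c r1=0xbb r2=0x0e r3=0x8a r4=0x8f r5=0xff  N=1 Z=0
after  4: r0=0x7c r1=0xbb r2=0x0e r3=0x8a r4=0x8f r5=0x44  N=0 Z=0
after  5: r0=0x7c r1=0xbb r2=0x0e r3=0x8a r4=0x8f r5=0x0a  N=0 Z=0
-- IRQ taken; context saved, return-PC = 6 --

K = 5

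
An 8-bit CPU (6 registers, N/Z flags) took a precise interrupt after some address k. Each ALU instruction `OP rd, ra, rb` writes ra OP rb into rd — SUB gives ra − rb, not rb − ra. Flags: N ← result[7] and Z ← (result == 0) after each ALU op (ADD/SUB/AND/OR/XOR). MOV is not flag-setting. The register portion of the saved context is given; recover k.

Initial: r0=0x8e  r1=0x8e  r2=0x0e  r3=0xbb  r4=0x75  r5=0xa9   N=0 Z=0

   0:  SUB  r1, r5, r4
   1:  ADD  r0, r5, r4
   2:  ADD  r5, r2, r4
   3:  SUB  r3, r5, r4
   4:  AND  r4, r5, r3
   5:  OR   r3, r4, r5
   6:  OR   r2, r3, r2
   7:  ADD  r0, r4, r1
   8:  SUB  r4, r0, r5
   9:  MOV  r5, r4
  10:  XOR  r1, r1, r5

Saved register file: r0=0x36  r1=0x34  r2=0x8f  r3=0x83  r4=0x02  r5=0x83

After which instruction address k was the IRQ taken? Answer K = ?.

after  0: r0=0x8e r1=0x34 r2=0x0e r3=0xbb r4=0x75 r5=0xa9  N=0 Z=0
after  1: r0=0x1e r1=0x34 r2=0x0e r3=0xbb r4=0x75 r5=0xa9  N=0 Z=0
after  2: r0=0x1e r1=0x34 r2=0x0e r3=0xbb r4=0x75 r5=0x83  N=1 Z=0
after  3: r0=0x1e r1=0x34 r2=0x0e r3=0x0e r4=0x75 r5=0x83  N=0 Z=0
after  4: r0=0x1e r1=0x34 r2=0x0e r3=0x0e r4=0x02 r5=0x83  N=0 Z=0
after  5: r0=0x1e r1=0x34 r2=0x0e r3=0x83 r4=0x02 r5=0x83  N=1 Z=0
after  6: r0=0x1e r1=0x34 r2=0x8f r3=0x83 r4=0x02 r5=0x83  N=1 Z=0
after  7: r0=0x36 r1=0x34 r2=0x8f r3=0x83 r4=0x02 r5=0x83  N=0 Z=0
-- IRQ taken; context saved, return-PC = 8 --

K = 7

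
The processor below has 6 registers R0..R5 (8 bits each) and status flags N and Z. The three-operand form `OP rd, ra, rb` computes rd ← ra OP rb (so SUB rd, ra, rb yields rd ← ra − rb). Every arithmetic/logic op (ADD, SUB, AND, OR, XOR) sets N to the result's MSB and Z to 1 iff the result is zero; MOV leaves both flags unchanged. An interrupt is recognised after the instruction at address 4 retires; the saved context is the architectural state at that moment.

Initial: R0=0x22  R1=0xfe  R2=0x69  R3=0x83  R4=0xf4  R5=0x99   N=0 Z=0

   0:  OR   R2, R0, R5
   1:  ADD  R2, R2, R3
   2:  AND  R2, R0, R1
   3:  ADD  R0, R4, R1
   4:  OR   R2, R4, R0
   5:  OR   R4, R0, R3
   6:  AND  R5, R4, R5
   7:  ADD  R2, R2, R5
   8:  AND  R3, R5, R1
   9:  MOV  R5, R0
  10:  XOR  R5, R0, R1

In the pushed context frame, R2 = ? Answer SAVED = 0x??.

SAVED = 0xf6

after  0: R0=0x22 R1=0xfe R2=0xbb R3=0x83 R4=0xf4 R5=0x99  N=1 Z=0
after  1: R0=0x22 R1=0xfe R2=0x3e R3=0x83 R4=0xf4 R5=0x99  N=0 Z=0
after  2: R0=0x22 R1=0xfe R2=0x22 R3=0x83 R4=0xf4 R5=0x99  N=0 Z=0
after  3: R0=0xf2 R1=0xfe R2=0x22 R3=0x83 R4=0xf4 R5=0x99  N=1 Z=0
after  4: R0=0xf2 R1=0xfe R2=0xf6 R3=0x83 R4=0xf4 R5=0x99  N=1 Z=0
-- IRQ taken; context saved, return-PC = 5 --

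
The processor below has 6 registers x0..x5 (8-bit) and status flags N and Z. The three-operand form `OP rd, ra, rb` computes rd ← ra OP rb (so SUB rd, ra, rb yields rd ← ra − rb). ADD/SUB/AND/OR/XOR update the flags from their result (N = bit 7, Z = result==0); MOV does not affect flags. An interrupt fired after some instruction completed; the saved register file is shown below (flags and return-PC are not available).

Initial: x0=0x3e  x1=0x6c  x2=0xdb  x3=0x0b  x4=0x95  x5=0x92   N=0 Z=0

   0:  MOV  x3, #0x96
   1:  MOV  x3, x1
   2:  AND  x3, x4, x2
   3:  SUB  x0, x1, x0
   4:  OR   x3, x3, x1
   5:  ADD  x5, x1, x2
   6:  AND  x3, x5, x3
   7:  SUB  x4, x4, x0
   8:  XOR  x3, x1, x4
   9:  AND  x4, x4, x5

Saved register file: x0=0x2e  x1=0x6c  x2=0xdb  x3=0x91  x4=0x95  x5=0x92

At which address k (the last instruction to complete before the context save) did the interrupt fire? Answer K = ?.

K = 3

after  0: x0=0x3e x1=0x6c x2=0xdb x3=0x96 x4=0x95 x5=0x92  N=0 Z=0
after  1: x0=0x3e x1=0x6c x2=0xdb x3=0x6c x4=0x95 x5=0x92  N=0 Z=0
after  2: x0=0x3e x1=0x6c x2=0xdb x3=0x91 x4=0x95 x5=0x92  N=1 Z=0
after  3: x0=0x2e x1=0x6c x2=0xdb x3=0x91 x4=0x95 x5=0x92  N=0 Z=0
-- IRQ taken; context saved, return-PC = 4 --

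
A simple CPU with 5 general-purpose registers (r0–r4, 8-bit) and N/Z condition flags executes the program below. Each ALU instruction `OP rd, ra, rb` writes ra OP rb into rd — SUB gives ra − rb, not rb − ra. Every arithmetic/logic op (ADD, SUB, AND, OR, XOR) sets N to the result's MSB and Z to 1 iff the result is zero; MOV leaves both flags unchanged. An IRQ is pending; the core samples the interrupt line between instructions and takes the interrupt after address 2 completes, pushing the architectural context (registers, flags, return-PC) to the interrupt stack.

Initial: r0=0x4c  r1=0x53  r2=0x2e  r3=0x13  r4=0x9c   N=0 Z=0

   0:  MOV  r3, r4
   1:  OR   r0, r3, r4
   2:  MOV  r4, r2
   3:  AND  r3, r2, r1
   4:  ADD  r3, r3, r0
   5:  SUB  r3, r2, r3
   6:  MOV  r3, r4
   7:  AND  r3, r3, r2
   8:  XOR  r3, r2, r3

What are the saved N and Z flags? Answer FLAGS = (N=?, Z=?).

FLAGS = (N=1, Z=0)

after  0: r0=0x4c r1=0x53 r2=0x2e r3=0x9c r4=0x9c  N=0 Z=0
after  1: r0=0x9c r1=0x53 r2=0x2e r3=0x9c r4=0x9c  N=1 Z=0
after  2: r0=0x9c r1=0x53 r2=0x2e r3=0x9c r4=0x2e  N=1 Z=0
-- IRQ taken; context saved, return-PC = 3 --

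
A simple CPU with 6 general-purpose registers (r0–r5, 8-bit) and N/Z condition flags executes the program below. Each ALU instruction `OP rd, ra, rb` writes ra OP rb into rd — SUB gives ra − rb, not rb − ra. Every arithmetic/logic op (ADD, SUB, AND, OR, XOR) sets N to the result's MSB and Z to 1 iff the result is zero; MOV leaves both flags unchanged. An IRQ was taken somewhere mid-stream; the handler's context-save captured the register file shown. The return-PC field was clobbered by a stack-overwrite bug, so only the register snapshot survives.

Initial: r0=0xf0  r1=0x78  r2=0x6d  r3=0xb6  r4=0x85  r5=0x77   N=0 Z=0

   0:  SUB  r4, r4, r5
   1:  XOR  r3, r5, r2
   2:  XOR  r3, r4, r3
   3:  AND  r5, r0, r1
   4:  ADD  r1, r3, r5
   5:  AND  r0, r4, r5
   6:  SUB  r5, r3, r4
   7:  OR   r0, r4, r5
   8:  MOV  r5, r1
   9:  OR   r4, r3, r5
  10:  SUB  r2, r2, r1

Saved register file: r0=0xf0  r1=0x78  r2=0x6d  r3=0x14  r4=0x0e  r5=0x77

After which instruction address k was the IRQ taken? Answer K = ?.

K = 2

after  0: r0=0xf0 r1=0x78 r2=0x6d r3=0xb6 r4=0x0e r5=0x77  N=0 Z=0
after  1: r0=0xf0 r1=0x78 r2=0x6d r3=0x1a r4=0x0e r5=0x77  N=0 Z=0
after  2: r0=0xf0 r1=0x78 r2=0x6d r3=0x14 r4=0x0e r5=0x77  N=0 Z=0
-- IRQ taken; context saved, return-PC = 3 --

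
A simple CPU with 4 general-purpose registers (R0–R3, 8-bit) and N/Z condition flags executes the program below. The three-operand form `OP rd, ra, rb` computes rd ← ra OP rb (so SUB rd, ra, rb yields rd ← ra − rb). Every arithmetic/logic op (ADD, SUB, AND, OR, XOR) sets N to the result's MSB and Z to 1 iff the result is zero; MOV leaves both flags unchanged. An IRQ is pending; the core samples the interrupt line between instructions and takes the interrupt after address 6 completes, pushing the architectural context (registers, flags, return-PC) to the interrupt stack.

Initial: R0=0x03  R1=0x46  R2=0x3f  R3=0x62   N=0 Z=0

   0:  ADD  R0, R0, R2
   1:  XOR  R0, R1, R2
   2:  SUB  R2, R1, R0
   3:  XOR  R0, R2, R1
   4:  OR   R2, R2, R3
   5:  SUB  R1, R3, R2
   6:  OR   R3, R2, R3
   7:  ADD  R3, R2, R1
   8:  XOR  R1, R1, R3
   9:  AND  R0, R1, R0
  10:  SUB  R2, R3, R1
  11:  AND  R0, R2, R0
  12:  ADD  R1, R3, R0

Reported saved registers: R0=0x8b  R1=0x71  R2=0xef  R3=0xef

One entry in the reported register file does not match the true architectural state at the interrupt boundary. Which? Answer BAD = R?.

BAD = R1

after  0: R0=0x42 R1=0x46 R2=0x3f R3=0x62  N=0 Z=0
after  1: R0=0x79 R1=0x46 R2=0x3f R3=0x62  N=0 Z=0
after  2: R0=0x79 R1=0x46 R2=0xcd R3=0x62  N=1 Z=0
after  3: R0=0x8b R1=0x46 R2=0xcd R3=0x62  N=1 Z=0
after  4: R0=0x8b R1=0x46 R2=0xef R3=0x62  N=1 Z=0
after  5: R0=0x8b R1=0x73 R2=0xef R3=0x62  N=0 Z=0
after  6: R0=0x8b R1=0x73 R2=0xef R3=0xef  N=1 Z=0
-- IRQ taken; context saved, return-PC = 7 --
mismatch: R1: reported 0x71 vs actual 0x73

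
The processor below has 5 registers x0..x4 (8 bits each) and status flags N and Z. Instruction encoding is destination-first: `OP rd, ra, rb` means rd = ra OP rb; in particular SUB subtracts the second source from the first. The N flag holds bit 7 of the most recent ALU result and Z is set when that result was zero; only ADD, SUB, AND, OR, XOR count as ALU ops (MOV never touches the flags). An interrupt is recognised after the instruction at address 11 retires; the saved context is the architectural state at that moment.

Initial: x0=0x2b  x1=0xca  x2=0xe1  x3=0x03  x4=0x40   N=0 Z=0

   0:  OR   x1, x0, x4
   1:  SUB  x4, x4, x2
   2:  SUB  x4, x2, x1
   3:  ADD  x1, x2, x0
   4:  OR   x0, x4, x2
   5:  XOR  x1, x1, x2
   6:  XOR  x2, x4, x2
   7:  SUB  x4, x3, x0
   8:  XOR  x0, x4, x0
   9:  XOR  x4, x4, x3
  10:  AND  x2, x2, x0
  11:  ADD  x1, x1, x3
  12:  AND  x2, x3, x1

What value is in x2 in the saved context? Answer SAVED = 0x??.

SAVED = 0x93

after  0: x0=0x2b x1=0x6b x2=0xe1 x3=0x03 x4=0x40  N=0 Z=0
after  1: x0=0x2b x1=0x6b x2=0xe1 x3=0x03 x4=0x5f  N=0 Z=0
after  2: x0=0x2b x1=0x6b x2=0xe1 x3=0x03 x4=0x76  N=0 Z=0
after  3: x0=0x2b x1=0x0c x2=0xe1 x3=0x03 x4=0x76  N=0 Z=0
after  4: x0=0xf7 x1=0x0c x2=0xe1 x3=0x03 x4=0x76  N=1 Z=0
after  5: x0=0xf7 x1=0xed x2=0xe1 x3=0x03 x4=0x76  N=1 Z=0
after  6: x0=0xf7 x1=0xed x2=0x97 x3=0x03 x4=0x76  N=1 Z=0
after  7: x0=0xf7 x1=0xed x2=0x97 x3=0x03 x4=0x0c  N=0 Z=0
after  8: x0=0xfb x1=0xed x2=0x97 x3=0x03 x4=0x0c  N=1 Z=0
after  9: x0=0xfb x1=0xed x2=0x97 x3=0x03 x4=0x0f  N=0 Z=0
after 10: x0=0xfb x1=0xed x2=0x93 x3=0x03 x4=0x0f  N=1 Z=0
after 11: x0=0xfb x1=0xf0 x2=0x93 x3=0x03 x4=0x0f  N=1 Z=0
-- IRQ taken; context saved, return-PC = 12 --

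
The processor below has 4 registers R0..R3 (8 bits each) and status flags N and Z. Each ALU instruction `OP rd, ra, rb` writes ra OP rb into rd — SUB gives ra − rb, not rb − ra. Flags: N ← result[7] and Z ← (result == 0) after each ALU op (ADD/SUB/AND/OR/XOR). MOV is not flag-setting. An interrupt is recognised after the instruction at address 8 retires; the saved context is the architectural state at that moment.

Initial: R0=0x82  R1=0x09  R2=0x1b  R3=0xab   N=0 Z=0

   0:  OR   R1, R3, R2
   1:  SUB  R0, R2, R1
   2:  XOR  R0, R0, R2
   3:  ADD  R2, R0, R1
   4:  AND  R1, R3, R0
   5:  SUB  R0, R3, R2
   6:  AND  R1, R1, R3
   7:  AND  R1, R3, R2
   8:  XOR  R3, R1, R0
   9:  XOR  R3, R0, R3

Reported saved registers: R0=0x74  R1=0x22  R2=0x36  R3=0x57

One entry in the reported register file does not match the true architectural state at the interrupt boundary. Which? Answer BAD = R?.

after  0: R0=0x82 R1=0xbb R2=0x1b R3=0xab  N=1 Z=0
after  1: R0=0x60 R1=0xbb R2=0x1b R3=0xab  N=0 Z=0
after  2: R0=0x7b R1=0xbb R2=0x1b R3=0xab  N=0 Z=0
after  3: R0=0x7b R1=0xbb R2=0x36 R3=0xab  N=0 Z=0
after  4: R0=0x7b R1=0x2b R2=0x36 R3=0xab  N=0 Z=0
after  5: R0=0x75 R1=0x2b R2=0x36 R3=0xab  N=0 Z=0
after  6: R0=0x75 R1=0x2b R2=0x36 R3=0xab  N=0 Z=0
after  7: R0=0x75 R1=0x22 R2=0x36 R3=0xab  N=0 Z=0
after  8: R0=0x75 R1=0x22 R2=0x36 R3=0x57  N=0 Z=0
-- IRQ taken; context saved, return-PC = 9 --
mismatch: R0: reported 0x74 vs actual 0x75

BAD = R0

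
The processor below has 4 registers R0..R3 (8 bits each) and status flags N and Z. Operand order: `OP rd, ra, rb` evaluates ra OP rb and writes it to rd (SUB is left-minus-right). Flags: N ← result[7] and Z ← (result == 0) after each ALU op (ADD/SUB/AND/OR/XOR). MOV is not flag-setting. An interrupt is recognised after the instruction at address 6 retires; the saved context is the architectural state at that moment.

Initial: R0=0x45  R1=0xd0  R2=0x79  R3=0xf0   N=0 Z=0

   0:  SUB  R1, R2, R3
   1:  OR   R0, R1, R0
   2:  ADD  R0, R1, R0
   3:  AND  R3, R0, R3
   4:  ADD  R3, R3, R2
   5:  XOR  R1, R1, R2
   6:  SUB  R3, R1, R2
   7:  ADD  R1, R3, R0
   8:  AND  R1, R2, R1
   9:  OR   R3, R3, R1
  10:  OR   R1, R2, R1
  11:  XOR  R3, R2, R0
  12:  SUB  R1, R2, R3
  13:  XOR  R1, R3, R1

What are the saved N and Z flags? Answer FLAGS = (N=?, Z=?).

after  0: R0=0x45 R1=0x89 R2=0x79 R3=0xf0  N=1 Z=0
after  1: R0=0xcd R1=0x89 R2=0x79 R3=0xf0  N=1 Z=0
after  2: R0=0x56 R1=0x89 R2=0x79 R3=0xf0  N=0 Z=0
after  3: R0=0x56 R1=0x89 R2=0x79 R3=0x50  N=0 Z=0
after  4: R0=0x56 R1=0x89 R2=0x79 R3=0xc9  N=1 Z=0
after  5: R0=0x56 R1=0xf0 R2=0x79 R3=0xc9  N=1 Z=0
after  6: R0=0x56 R1=0xf0 R2=0x79 R3=0x77  N=0 Z=0
-- IRQ taken; context saved, return-PC = 7 --

FLAGS = (N=0, Z=0)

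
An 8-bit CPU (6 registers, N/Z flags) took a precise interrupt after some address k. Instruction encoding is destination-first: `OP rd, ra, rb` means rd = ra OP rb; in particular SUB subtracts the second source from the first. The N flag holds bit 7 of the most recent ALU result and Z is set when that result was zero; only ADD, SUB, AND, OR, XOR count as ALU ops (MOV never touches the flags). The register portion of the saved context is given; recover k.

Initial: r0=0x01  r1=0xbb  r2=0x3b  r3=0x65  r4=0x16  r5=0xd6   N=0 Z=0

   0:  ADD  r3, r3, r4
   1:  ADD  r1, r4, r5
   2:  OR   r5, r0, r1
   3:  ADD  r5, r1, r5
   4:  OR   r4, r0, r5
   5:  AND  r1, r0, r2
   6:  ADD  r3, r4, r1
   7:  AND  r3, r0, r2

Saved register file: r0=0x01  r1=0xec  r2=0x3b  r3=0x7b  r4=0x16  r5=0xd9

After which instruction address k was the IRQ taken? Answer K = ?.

K = 3

after  0: r0=0x01 r1=0xbb r2=0x3b r3=0x7b r4=0x16 r5=0xd6  N=0 Z=0
after  1: r0=0x01 r1=0xec r2=0x3b r3=0x7b r4=0x16 r5=0xd6  N=1 Z=0
after  2: r0=0x01 r1=0xec r2=0x3b r3=0x7b r4=0x16 r5=0xed  N=1 Z=0
after  3: r0=0x01 r1=0xec r2=0x3b r3=0x7b r4=0x16 r5=0xd9  N=1 Z=0
-- IRQ taken; context saved, return-PC = 4 --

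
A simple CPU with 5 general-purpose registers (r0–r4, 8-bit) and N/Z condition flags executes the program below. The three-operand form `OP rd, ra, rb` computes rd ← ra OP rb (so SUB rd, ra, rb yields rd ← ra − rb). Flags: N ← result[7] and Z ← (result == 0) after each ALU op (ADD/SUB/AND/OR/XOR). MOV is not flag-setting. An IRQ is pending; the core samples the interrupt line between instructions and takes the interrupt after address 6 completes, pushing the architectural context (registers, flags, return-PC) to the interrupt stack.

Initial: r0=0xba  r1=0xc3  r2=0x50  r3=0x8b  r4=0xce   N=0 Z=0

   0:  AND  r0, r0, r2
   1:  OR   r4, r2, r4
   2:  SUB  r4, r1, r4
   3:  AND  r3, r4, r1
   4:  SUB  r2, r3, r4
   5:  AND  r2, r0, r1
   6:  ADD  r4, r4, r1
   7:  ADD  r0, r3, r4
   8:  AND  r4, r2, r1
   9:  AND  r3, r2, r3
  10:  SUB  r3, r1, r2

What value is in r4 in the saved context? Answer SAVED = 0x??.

SAVED = 0xa8

after  0: r0=0x10 r1=0xc3 r2=0x50 r3=0x8b r4=0xce  N=0 Z=0
after  1: r0=0x10 r1=0xc3 r2=0x50 r3=0x8b r4=0xde  N=1 Z=0
after  2: r0=0x10 r1=0xc3 r2=0x50 r3=0x8b r4=0xe5  N=1 Z=0
after  3: r0=0x10 r1=0xc3 r2=0x50 r3=0xc1 r4=0xe5  N=1 Z=0
after  4: r0=0x10 r1=0xc3 r2=0xdc r3=0xc1 r4=0xe5  N=1 Z=0
after  5: r0=0x10 r1=0xc3 r2=0x00 r3=0xc1 r4=0xe5  N=0 Z=1
after  6: r0=0x10 r1=0xc3 r2=0x00 r3=0xc1 r4=0xa8  N=1 Z=0
-- IRQ taken; context saved, return-PC = 7 --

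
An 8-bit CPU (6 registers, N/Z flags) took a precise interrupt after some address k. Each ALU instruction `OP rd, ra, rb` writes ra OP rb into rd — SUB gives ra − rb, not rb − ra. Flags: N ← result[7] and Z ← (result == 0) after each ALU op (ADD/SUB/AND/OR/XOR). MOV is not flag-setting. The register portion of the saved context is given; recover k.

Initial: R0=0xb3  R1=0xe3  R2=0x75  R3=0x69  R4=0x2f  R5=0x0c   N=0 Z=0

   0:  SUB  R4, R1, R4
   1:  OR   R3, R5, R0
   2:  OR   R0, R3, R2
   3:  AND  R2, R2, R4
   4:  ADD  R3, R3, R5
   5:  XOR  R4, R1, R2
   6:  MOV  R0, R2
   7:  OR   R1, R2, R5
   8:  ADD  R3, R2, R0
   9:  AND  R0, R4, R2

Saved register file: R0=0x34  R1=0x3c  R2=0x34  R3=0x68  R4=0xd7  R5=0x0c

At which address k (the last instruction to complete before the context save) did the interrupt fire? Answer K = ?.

after  0: R0=0xb3 R1=0xe3 R2=0x75 R3=0x69 R4=0xb4 R5=0x0c  N=1 Z=0
after  1: R0=0xb3 R1=0xe3 R2=0x75 R3=0xbf R4=0xb4 R5=0x0c  N=1 Z=0
after  2: R0=0xff R1=0xe3 R2=0x75 R3=0xbf R4=0xb4 R5=0x0c  N=1 Z=0
after  3: R0=0xff R1=0xe3 R2=0x34 R3=0xbf R4=0xb4 R5=0x0c  N=0 Z=0
after  4: R0=0xff R1=0xe3 R2=0x34 R3=0xcb R4=0xb4 R5=0x0c  N=1 Z=0
after  5: R0=0xff R1=0xe3 R2=0x34 R3=0xcb R4=0xd7 R5=0x0c  N=1 Z=0
after  6: R0=0x34 R1=0xe3 R2=0x34 R3=0xcb R4=0xd7 R5=0x0c  N=1 Z=0
after  7: R0=0x34 R1=0x3c R2=0x34 R3=0xcb R4=0xd7 R5=0x0c  N=0 Z=0
after  8: R0=0x34 R1=0x3c R2=0x34 R3=0x68 R4=0xd7 R5=0x0c  N=0 Z=0
-- IRQ taken; context saved, return-PC = 9 --

K = 8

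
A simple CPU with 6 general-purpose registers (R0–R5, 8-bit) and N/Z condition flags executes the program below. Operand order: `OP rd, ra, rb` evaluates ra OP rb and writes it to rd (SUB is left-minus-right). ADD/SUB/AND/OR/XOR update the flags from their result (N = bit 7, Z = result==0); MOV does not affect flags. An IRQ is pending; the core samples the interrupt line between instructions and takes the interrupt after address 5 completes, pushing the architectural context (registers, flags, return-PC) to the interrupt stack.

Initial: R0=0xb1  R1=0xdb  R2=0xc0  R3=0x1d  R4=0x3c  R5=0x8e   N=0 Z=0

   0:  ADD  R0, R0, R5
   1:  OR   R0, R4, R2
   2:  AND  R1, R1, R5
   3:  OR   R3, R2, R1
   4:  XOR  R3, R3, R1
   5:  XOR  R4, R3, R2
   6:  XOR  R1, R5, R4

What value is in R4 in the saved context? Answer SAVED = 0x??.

SAVED = 0x80

after  0: R0=0x3f R1=0xdb R2=0xc0 R3=0x1d R4=0x3c R5=0x8e  N=0 Z=0
after  1: R0=0xfc R1=0xdb R2=0xc0 R3=0x1d R4=0x3c R5=0x8e  N=1 Z=0
after  2: R0=0xfc R1=0x8a R2=0xc0 R3=0x1d R4=0x3c R5=0x8e  N=1 Z=0
after  3: R0=0xfc R1=0x8a R2=0xc0 R3=0xca R4=0x3c R5=0x8e  N=1 Z=0
after  4: R0=0xfc R1=0x8a R2=0xc0 R3=0x40 R4=0x3c R5=0x8e  N=0 Z=0
after  5: R0=0xfc R1=0x8a R2=0xc0 R3=0x40 R4=0x80 R5=0x8e  N=1 Z=0
-- IRQ taken; context saved, return-PC = 6 --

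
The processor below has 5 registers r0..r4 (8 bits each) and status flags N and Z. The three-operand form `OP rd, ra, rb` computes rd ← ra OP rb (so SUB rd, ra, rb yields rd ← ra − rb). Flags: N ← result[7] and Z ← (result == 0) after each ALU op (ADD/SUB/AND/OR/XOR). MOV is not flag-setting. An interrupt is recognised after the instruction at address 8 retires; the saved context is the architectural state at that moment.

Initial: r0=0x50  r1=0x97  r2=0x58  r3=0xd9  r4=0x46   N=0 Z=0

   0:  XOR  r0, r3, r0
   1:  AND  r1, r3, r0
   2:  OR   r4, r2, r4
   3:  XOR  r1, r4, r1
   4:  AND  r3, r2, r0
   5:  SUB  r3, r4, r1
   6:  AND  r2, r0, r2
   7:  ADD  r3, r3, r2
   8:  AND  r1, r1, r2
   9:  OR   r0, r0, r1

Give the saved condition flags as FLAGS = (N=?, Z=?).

FLAGS = (N=0, Z=1)

after  0: r0=0x89 r1=0x97 r2=0x58 r3=0xd9 r4=0x46  N=1 Z=0
after  1: r0=0x89 r1=0x89 r2=0x58 r3=0xd9 r4=0x46  N=1 Z=0
after  2: r0=0x89 r1=0x89 r2=0x58 r3=0xd9 r4=0x5e  N=0 Z=0
after  3: r0=0x89 r1=0xd7 r2=0x58 r3=0xd9 r4=0x5e  N=1 Z=0
after  4: r0=0x89 r1=0xd7 r2=0x58 r3=0x08 r4=0x5e  N=0 Z=0
after  5: r0=0x89 r1=0xd7 r2=0x58 r3=0x87 r4=0x5e  N=1 Z=0
after  6: r0=0x89 r1=0xd7 r2=0x08 r3=0x87 r4=0x5e  N=0 Z=0
after  7: r0=0x89 r1=0xd7 r2=0x08 r3=0x8f r4=0x5e  N=1 Z=0
after  8: r0=0x89 r1=0x00 r2=0x08 r3=0x8f r4=0x5e  N=0 Z=1
-- IRQ taken; context saved, return-PC = 9 --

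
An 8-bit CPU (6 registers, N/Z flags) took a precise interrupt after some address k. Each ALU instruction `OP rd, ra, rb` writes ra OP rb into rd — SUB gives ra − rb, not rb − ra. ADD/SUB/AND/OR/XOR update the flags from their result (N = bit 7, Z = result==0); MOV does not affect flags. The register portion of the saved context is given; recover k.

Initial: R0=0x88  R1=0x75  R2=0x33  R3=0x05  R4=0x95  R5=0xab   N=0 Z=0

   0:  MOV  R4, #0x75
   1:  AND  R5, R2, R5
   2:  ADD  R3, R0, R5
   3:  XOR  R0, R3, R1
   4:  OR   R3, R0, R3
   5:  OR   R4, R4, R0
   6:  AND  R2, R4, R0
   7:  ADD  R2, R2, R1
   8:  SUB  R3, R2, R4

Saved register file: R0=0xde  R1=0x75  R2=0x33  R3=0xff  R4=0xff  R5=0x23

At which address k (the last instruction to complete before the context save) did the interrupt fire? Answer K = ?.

after  0: R0=0x88 R1=0x75 R2=0x33 R3=0x05 R4=0x75 R5=0xab  N=0 Z=0
after  1: R0=0x88 R1=0x75 R2=0x33 R3=0x05 R4=0x75 R5=0x23  N=0 Z=0
after  2: R0=0x88 R1=0x75 R2=0x33 R3=0xab R4=0x75 R5=0x23  N=1 Z=0
after  3: R0=0xde R1=0x75 R2=0x33 R3=0xab R4=0x75 R5=0x23  N=1 Z=0
after  4: R0=0xde R1=0x75 R2=0x33 R3=0xff R4=0x75 R5=0x23  N=1 Z=0
after  5: R0=0xde R1=0x75 R2=0x33 R3=0xff R4=0xff R5=0x23  N=1 Z=0
-- IRQ taken; context saved, return-PC = 6 --

K = 5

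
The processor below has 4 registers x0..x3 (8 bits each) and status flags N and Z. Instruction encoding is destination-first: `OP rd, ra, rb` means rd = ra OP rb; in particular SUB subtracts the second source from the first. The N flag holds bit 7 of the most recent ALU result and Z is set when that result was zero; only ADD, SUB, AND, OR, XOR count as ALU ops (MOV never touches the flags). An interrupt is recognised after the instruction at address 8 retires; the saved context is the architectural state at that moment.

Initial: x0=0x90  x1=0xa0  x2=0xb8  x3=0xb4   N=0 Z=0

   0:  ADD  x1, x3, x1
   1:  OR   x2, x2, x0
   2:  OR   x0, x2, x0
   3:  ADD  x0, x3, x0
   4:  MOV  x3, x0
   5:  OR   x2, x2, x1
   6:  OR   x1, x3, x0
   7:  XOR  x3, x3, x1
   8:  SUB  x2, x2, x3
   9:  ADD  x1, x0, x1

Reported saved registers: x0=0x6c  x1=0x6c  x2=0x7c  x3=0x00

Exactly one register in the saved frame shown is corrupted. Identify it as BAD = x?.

BAD = x2

after  0: x0=0x90 x1=0x54 x2=0xb8 x3=0xb4  N=0 Z=0
after  1: x0=0x90 x1=0x54 x2=0xb8 x3=0xb4  N=1 Z=0
after  2: x0=0xb8 x1=0x54 x2=0xb8 x3=0xb4  N=1 Z=0
after  3: x0=0x6c x1=0x54 x2=0xb8 x3=0xb4  N=0 Z=0
after  4: x0=0x6c x1=0x54 x2=0xb8 x3=0x6c  N=0 Z=0
after  5: x0=0x6c x1=0x54 x2=0xfc x3=0x6c  N=1 Z=0
after  6: x0=0x6c x1=0x6c x2=0xfc x3=0x6c  N=0 Z=0
after  7: x0=0x6c x1=0x6c x2=0xfc x3=0x00  N=0 Z=1
after  8: x0=0x6c x1=0x6c x2=0xfc x3=0x00  N=1 Z=0
-- IRQ taken; context saved, return-PC = 9 --
mismatch: x2: reported 0x7c vs actual 0xfc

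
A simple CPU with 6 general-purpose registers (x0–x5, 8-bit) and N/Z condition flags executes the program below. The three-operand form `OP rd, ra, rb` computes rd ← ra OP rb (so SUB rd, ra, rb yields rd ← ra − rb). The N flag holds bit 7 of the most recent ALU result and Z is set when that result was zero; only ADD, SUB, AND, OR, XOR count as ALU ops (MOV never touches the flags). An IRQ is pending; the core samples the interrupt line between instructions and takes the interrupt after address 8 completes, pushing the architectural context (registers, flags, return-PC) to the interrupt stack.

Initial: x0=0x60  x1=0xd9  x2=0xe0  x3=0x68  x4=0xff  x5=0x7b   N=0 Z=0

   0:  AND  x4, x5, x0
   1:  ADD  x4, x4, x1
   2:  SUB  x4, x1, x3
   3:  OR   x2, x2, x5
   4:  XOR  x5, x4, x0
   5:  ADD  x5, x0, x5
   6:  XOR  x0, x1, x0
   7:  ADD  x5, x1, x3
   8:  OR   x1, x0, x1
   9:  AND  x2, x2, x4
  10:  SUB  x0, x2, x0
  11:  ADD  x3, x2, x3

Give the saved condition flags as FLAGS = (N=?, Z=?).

FLAGS = (N=1, Z=0)

after  0: x0=0x60 x1=0xd9 x2=0xe0 x3=0x68 x4=0x60 x5=0x7b  N=0 Z=0
after  1: x0=0x60 x1=0xd9 x2=0xe0 x3=0x68 x4=0x39 x5=0x7b  N=0 Z=0
after  2: x0=0x60 x1=0xd9 x2=0xe0 x3=0x68 x4=0x71 x5=0x7b  N=0 Z=0
after  3: x0=0x60 x1=0xd9 x2=0xfb x3=0x68 x4=0x71 x5=0x7b  N=1 Z=0
after  4: x0=0x60 x1=0xd9 x2=0xfb x3=0x68 x4=0x71 x5=0x11  N=0 Z=0
after  5: x0=0x60 x1=0xd9 x2=0xfb x3=0x68 x4=0x71 x5=0x71  N=0 Z=0
after  6: x0=0xb9 x1=0xd9 x2=0xfb x3=0x68 x4=0x71 x5=0x71  N=1 Z=0
after  7: x0=0xb9 x1=0xd9 x2=0xfb x3=0x68 x4=0x71 x5=0x41  N=0 Z=0
after  8: x0=0xb9 x1=0xf9 x2=0xfb x3=0x68 x4=0x71 x5=0x41  N=1 Z=0
-- IRQ taken; context saved, return-PC = 9 --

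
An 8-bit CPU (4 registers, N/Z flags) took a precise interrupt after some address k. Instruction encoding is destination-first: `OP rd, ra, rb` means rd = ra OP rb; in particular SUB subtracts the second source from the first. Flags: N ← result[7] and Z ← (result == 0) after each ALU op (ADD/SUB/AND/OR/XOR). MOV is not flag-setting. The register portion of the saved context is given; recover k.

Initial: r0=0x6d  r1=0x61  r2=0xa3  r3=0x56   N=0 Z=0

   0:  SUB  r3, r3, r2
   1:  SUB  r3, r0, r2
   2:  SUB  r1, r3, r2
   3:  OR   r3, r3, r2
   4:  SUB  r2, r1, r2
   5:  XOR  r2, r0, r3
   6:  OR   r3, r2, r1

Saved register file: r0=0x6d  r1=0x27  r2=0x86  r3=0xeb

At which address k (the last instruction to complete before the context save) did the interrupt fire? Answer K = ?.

K = 5

after  0: r0=0x6d r1=0x61 r2=0xa3 r3=0xb3  N=1 Z=0
after  1: r0=0x6d r1=0x61 r2=0xa3 r3=0xca  N=1 Z=0
after  2: r0=0x6d r1=0x27 r2=0xa3 r3=0xca  N=0 Z=0
after  3: r0=0x6d r1=0x27 r2=0xa3 r3=0xeb  N=1 Z=0
after  4: r0=0x6d r1=0x27 r2=0x84 r3=0xeb  N=1 Z=0
after  5: r0=0x6d r1=0x27 r2=0x86 r3=0xeb  N=1 Z=0
-- IRQ taken; context saved, return-PC = 6 --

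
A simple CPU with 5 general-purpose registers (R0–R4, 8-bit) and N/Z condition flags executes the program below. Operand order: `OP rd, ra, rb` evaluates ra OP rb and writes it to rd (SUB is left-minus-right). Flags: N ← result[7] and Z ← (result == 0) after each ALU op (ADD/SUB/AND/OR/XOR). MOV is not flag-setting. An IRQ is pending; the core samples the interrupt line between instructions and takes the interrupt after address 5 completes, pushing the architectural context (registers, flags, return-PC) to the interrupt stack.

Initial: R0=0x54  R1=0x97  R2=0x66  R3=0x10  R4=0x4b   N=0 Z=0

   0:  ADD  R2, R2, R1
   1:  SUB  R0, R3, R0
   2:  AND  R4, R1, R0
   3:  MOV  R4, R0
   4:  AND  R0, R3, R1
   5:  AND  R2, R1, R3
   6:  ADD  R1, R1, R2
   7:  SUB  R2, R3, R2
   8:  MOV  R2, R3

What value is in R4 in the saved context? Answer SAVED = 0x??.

SAVED = 0xbc

after  0: R0=0x54 R1=0x97 R2=0xfd R3=0x10 R4=0x4b  N=1 Z=0
after  1: R0=0xbc R1=0x97 R2=0xfd R3=0x10 R4=0x4b  N=1 Z=0
after  2: R0=0xbc R1=0x97 R2=0xfd R3=0x10 R4=0x94  N=1 Z=0
after  3: R0=0xbc R1=0x97 R2=0xfd R3=0x10 R4=0xbc  N=1 Z=0
after  4: R0=0x10 R1=0x97 R2=0xfd R3=0x10 R4=0xbc  N=0 Z=0
after  5: R0=0x10 R1=0x97 R2=0x10 R3=0x10 R4=0xbc  N=0 Z=0
-- IRQ taken; context saved, return-PC = 6 --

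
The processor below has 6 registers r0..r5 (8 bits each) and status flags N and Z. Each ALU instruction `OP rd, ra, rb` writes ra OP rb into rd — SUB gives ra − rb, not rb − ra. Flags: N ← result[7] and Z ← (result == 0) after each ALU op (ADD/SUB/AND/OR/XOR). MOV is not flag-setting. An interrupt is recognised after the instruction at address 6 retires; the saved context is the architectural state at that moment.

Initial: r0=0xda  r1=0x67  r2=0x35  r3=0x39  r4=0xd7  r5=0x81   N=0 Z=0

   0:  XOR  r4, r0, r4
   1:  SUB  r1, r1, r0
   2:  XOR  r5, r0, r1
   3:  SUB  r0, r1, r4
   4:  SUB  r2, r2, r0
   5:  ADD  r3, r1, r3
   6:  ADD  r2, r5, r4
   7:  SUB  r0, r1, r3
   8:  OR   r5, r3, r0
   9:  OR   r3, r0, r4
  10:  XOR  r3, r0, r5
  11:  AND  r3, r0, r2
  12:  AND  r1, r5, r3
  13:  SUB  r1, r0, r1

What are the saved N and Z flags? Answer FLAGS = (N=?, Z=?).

FLAGS = (N=0, Z=0)

after  0: r0=0xda r1=0x67 r2=0x35 r3=0x39 r4=0x0d r5=0x81  N=0 Z=0
after  1: r0=0xda r1=0x8d r2=0x35 r3=0x39 r4=0x0d r5=0x81  N=1 Z=0
after  2: r0=0xda r1=0x8d r2=0x35 r3=0x39 r4=0x0d r5=0x57  N=0 Z=0
after  3: r0=0x80 r1=0x8d r2=0x35 r3=0x39 r4=0x0d r5=0x57  N=1 Z=0
after  4: r0=0x80 r1=0x8d r2=0xb5 r3=0x39 r4=0x0d r5=0x57  N=1 Z=0
after  5: r0=0x80 r1=0x8d r2=0xb5 r3=0xc6 r4=0x0d r5=0x57  N=1 Z=0
after  6: r0=0x80 r1=0x8d r2=0x64 r3=0xc6 r4=0x0d r5=0x57  N=0 Z=0
-- IRQ taken; context saved, return-PC = 7 --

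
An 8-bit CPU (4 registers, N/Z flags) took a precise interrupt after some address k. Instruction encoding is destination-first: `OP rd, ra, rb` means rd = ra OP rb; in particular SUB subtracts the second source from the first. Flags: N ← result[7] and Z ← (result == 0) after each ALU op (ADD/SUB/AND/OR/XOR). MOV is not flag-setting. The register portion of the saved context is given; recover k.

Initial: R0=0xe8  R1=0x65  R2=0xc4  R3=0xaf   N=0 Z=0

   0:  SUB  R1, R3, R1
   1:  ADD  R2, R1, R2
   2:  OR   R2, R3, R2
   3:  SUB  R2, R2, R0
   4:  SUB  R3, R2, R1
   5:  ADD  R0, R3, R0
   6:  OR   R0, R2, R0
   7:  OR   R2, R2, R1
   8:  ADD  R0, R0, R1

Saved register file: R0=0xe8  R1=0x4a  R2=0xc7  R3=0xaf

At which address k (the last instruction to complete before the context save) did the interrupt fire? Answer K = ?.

K = 3

after  0: R0=0xe8 R1=0x4a R2=0xc4 R3=0xaf  N=0 Z=0
after  1: R0=0xe8 R1=0x4a R2=0x0e R3=0xaf  N=0 Z=0
after  2: R0=0xe8 R1=0x4a R2=0xaf R3=0xaf  N=1 Z=0
after  3: R0=0xe8 R1=0x4a R2=0xc7 R3=0xaf  N=1 Z=0
-- IRQ taken; context saved, return-PC = 4 --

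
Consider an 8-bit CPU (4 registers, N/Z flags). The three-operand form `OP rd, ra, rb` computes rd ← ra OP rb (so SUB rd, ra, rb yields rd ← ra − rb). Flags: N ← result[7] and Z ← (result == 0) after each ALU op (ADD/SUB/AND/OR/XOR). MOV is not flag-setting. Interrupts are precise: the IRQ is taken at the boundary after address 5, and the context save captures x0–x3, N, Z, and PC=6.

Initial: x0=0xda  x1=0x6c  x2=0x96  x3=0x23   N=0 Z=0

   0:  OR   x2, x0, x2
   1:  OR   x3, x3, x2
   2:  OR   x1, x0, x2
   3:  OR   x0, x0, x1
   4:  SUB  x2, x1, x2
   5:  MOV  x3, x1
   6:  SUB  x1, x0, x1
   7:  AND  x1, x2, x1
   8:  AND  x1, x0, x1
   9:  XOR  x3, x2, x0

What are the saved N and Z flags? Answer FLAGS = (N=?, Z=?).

after  0: x0=0xda x1=0x6c x2=0xde x3=0x23  N=1 Z=0
after  1: x0=0xda x1=0x6c x2=0xde x3=0xff  N=1 Z=0
after  2: x0=0xda x1=0xde x2=0xde x3=0xff  N=1 Z=0
after  3: x0=0xde x1=0xde x2=0xde x3=0xff  N=1 Z=0
after  4: x0=0xde x1=0xde x2=0x00 x3=0xff  N=0 Z=1
after  5: x0=0xde x1=0xde x2=0x00 x3=0xde  N=0 Z=1
-- IRQ taken; context saved, return-PC = 6 --

FLAGS = (N=0, Z=1)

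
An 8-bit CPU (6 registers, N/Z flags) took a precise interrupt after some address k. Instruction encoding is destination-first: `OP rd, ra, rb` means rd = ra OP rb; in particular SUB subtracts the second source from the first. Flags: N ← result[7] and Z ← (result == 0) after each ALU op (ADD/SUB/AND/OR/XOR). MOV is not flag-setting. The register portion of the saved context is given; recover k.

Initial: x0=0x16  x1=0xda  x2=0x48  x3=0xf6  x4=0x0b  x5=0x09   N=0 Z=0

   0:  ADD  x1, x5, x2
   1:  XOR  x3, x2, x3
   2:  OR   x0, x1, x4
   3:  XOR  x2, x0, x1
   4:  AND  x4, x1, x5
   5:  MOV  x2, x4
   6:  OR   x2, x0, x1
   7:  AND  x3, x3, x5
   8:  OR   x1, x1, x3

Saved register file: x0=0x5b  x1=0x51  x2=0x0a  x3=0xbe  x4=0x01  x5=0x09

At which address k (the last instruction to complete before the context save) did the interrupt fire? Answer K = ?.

after  0: x0=0x16 x1=0x51 x2=0x48 x3=0xf6 x4=0x0b x5=0x09  N=0 Z=0
after  1: x0=0x16 x1=0x51 x2=0x48 x3=0xbe x4=0x0b x5=0x09  N=1 Z=0
after  2: x0=0x5b x1=0x51 x2=0x48 x3=0xbe x4=0x0b x5=0x09  N=0 Z=0
after  3: x0=0x5b x1=0x51 x2=0x0a x3=0xbe x4=0x0b x5=0x09  N=0 Z=0
after  4: x0=0x5b x1=0x51 x2=0x0a x3=0xbe x4=0x01 x5=0x09  N=0 Z=0
-- IRQ taken; context saved, return-PC = 5 --

K = 4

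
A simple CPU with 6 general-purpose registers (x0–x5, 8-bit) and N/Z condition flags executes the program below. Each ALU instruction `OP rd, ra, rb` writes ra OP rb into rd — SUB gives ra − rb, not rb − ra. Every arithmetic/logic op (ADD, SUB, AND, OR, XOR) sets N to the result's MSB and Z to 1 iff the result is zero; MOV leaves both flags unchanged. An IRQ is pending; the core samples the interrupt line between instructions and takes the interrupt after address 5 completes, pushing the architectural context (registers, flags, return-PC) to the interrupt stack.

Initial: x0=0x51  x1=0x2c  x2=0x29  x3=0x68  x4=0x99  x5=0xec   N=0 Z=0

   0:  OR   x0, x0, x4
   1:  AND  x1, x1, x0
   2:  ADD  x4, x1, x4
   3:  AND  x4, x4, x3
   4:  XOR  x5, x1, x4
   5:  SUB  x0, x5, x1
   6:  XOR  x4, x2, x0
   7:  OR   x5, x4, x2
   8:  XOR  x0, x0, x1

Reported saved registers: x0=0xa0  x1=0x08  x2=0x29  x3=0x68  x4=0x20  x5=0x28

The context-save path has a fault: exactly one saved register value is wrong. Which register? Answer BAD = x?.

BAD = x0

after  0: x0=0xd9 x1=0x2c x2=0x29 x3=0x68 x4=0x99 x5=0xec  N=1 Z=0
after  1: x0=0xd9 x1=0x08 x2=0x29 x3=0x68 x4=0x99 x5=0xec  N=0 Z=0
after  2: x0=0xd9 x1=0x08 x2=0x29 x3=0x68 x4=0xa1 x5=0xec  N=1 Z=0
after  3: x0=0xd9 x1=0x08 x2=0x29 x3=0x68 x4=0x20 x5=0xec  N=0 Z=0
after  4: x0=0xd9 x1=0x08 x2=0x29 x3=0x68 x4=0x20 x5=0x28  N=0 Z=0
after  5: x0=0x20 x1=0x08 x2=0x29 x3=0x68 x4=0x20 x5=0x28  N=0 Z=0
-- IRQ taken; context saved, return-PC = 6 --
mismatch: x0: reported 0xa0 vs actual 0x20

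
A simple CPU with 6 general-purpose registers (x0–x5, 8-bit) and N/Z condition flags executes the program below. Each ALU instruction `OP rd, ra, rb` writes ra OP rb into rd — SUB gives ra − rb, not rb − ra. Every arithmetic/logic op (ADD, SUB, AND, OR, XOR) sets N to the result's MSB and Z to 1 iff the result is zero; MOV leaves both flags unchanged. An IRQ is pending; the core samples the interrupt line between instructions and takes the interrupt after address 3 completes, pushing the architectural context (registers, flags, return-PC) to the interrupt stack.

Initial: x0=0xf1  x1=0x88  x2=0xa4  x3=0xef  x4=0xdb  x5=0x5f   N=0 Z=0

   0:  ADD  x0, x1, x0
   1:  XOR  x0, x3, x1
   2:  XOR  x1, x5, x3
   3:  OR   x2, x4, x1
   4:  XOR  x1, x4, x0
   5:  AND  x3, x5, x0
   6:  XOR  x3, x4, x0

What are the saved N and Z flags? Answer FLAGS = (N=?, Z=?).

FLAGS = (N=1, Z=0)

after  0: x0=0x79 x1=0x88 x2=0xa4 x3=0xef x4=0xdb x5=0x5f  N=0 Z=0
after  1: x0=0x67 x1=0x88 x2=0xa4 x3=0xef x4=0xdb x5=0x5f  N=0 Z=0
after  2: x0=0x67 x1=0xb0 x2=0xa4 x3=0xef x4=0xdb x5=0x5f  N=1 Z=0
after  3: x0=0x67 x1=0xb0 x2=0xfb x3=0xef x4=0xdb x5=0x5f  N=1 Z=0
-- IRQ taken; context saved, return-PC = 4 --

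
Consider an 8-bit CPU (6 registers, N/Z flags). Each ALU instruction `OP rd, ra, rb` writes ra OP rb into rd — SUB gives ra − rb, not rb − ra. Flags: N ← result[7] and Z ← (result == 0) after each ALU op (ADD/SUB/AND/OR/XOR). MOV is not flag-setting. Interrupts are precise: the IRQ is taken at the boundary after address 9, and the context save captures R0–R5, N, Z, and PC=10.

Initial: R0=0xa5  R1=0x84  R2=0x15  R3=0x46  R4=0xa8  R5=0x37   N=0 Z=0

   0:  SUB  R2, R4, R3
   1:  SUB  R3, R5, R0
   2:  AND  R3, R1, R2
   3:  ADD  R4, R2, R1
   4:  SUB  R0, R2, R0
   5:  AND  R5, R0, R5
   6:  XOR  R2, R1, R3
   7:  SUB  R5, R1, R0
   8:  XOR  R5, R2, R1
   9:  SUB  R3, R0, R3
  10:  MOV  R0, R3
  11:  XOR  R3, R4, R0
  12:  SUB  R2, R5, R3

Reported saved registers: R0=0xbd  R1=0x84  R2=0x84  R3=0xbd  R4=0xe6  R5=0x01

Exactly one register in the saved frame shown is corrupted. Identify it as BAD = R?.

after  0: R0=0xa5 R1=0x84 R2=0x62 R3=0x46 R4=0xa8 R5=0x37  N=0 Z=0
after  1: R0=0xa5 R1=0x84 R2=0x62 R3=0x92 R4=0xa8 R5=0x37  N=1 Z=0
after  2: R0=0xa5 R1=0x84 R2=0x62 R3=0x00 R4=0xa8 R5=0x37  N=0 Z=1
after  3: R0=0xa5 R1=0x84 R2=0x62 R3=0x00 R4=0xe6 R5=0x37  N=1 Z=0
after  4: R0=0xbd R1=0x84 R2=0x62 R3=0x00 R4=0xe6 R5=0x37  N=1 Z=0
after  5: R0=0xbd R1=0x84 R2=0x62 R3=0x00 R4=0xe6 R5=0x35  N=0 Z=0
after  6: R0=0xbd R1=0x84 R2=0x84 R3=0x00 R4=0xe6 R5=0x35  N=1 Z=0
after  7: R0=0xbd R1=0x84 R2=0x84 R3=0x00 R4=0xe6 R5=0xc7  N=1 Z=0
after  8: R0=0xbd R1=0x84 R2=0x84 R3=0x00 R4=0xe6 R5=0x00  N=0 Z=1
after  9: R0=0xbd R1=0x84 R2=0x84 R3=0xbd R4=0xe6 R5=0x00  N=1 Z=0
-- IRQ taken; context saved, return-PC = 10 --
mismatch: R5: reported 0x01 vs actual 0x00

BAD = R5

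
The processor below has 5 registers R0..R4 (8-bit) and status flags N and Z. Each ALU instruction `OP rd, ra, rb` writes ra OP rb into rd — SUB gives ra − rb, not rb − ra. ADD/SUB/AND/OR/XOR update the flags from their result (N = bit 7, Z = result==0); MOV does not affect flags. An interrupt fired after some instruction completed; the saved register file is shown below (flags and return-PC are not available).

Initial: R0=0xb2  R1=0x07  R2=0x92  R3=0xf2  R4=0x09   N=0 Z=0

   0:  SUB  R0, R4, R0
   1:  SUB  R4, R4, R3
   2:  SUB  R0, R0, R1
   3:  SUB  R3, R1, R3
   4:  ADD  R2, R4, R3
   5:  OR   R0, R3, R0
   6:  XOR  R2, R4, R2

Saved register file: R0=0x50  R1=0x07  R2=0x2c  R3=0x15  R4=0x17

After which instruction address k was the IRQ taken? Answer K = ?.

K = 4

after  0: R0=0x57 R1=0x07 R2=0x92 R3=0xf2 R4=0x09  N=0 Z=0
after  1: R0=0x57 R1=0x07 R2=0x92 R3=0xf2 R4=0x17  N=0 Z=0
after  2: R0=0x50 R1=0x07 R2=0x92 R3=0xf2 R4=0x17  N=0 Z=0
after  3: R0=0x50 R1=0x07 R2=0x92 R3=0x15 R4=0x17  N=0 Z=0
after  4: R0=0x50 R1=0x07 R2=0x2c R3=0x15 R4=0x17  N=0 Z=0
-- IRQ taken; context saved, return-PC = 5 --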